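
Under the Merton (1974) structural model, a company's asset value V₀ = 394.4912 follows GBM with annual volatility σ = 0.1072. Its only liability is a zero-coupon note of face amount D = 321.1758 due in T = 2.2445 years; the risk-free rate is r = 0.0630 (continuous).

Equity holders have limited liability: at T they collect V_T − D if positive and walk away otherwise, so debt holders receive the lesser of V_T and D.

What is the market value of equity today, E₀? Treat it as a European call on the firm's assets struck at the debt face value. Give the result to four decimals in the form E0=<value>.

d₁ = [ln(V₀/D) + (r + σ²/2)T] / (σ√T)
   = [ln(394.4912/321.1758) + (0.0630 + 0.5·0.1072²)·2.2445] / (0.1072·√2.2445)
   = [0.205608 + 0.154300] / 0.160603 = 2.240977
d₂ = d₁ − σ√T = 2.240977 − 0.160603 = 2.080374
N(d₁) = 0.987486,  N(d₂) = 0.981254,  e^(−rT) = 0.868139
E₀ = V₀·N(d₁) − D·e^(−rT)·N(d₂)
   = 394.4912·0.987486 − 321.1758·0.868139·0.981254 = 115.956159

E0=115.9562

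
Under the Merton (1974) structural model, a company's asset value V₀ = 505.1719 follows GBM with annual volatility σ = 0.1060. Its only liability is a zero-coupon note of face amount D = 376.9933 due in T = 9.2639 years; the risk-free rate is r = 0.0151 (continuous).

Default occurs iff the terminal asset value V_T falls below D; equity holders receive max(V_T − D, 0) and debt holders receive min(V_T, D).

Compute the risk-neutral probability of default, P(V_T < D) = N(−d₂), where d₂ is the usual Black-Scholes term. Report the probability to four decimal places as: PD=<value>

PD=0.1191

d₁ = [ln(V₀/D) + (r + σ²/2)T] / (σ√T)
   = [ln(505.1719/376.9933) + (0.0151 + 0.5·0.1060²)·9.2639] / (0.1060·√9.2639)
   = [0.292671 + 0.191929] / 0.322629 = 1.502040
d₂ = d₁ − σ√T = 1.502040 − 0.322629 = 1.179411
risk-neutral PD = N(−d₂) = N(-1.179411) = 0.119117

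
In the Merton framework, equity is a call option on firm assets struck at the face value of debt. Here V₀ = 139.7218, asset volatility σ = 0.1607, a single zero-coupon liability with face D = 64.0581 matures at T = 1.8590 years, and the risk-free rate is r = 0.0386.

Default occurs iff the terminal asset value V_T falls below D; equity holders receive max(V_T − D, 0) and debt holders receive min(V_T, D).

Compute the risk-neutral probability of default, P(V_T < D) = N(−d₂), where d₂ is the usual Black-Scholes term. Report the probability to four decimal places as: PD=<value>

PD=0.0001

d₁ = [ln(V₀/D) + (r + σ²/2)T] / (σ√T)
   = [ln(139.7218/64.0581) + (0.0386 + 0.5·0.1607²)·1.8590] / (0.1607·√1.8590)
   = [0.779863 + 0.095761] / 0.219107 = 3.996337
d₂ = d₁ − σ√T = 3.996337 − 0.219107 = 3.777231
risk-neutral PD = N(−d₂) = N(-3.777231) = 0.000079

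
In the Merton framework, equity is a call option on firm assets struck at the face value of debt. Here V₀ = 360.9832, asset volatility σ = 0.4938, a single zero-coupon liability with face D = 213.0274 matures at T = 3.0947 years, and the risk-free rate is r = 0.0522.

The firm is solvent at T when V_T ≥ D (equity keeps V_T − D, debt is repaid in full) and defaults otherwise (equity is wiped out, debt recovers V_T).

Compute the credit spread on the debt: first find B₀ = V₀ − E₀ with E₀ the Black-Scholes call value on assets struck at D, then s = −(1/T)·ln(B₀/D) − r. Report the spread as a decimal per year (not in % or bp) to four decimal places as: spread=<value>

d₁ = [ln(V₀/D) + (r + σ²/2)T] / (σ√T)
   = [ln(360.9832/213.0274) + (0.0522 + 0.5·0.4938²)·3.0947] / (0.4938·√3.0947)
   = [0.527411 + 0.538847] / 0.868681 = 1.227444
d₂ = d₁ − σ√T = 1.227444 − 0.868681 = 0.358763
N(d₁) = 0.890172,  N(d₂) = 0.640114,  e^(−rT) = 0.850830
E₀ = V₀·N(d₁) − D·e^(−rT)·N(d₂)
   = 360.9832·0.890172 − 213.0274·0.850830·0.640114 = 205.316541
B₀ = V₀ − E₀ = 360.9832 − 205.316541 = 155.666659
spread = −(1/T)·ln(B₀/D) − r = −(1/3.0947)·ln(155.666659/213.0274) − 0.0522 = 0.04916811

spread=0.0492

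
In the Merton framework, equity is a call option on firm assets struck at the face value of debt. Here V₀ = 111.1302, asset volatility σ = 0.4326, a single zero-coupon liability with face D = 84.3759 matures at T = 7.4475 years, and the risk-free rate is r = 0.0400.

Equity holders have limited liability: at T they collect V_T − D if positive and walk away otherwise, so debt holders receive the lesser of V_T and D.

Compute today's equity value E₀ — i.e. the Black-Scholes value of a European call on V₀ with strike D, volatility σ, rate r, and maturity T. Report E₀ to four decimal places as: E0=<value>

d₁ = [ln(V₀/D) + (r + σ²/2)T] / (σ√T)
   = [ln(111.1302/84.3759) + (0.0400 + 0.5·0.4326²)·7.4475] / (0.4326·√7.4475)
   = [0.275421 + 0.994773] / 1.180570 = 1.075915
d₂ = d₁ − σ√T = 1.075915 − 1.180570 = -0.104655
N(d₁) = 0.859017,  N(d₂) = 0.458325,  e^(−rT) = 0.742376
E₀ = V₀·N(d₁) − D·e^(−rT)·N(d₂)
   = 111.1302·0.859017 − 84.3759·0.742376·0.458325 = 66.753947

E0=66.7539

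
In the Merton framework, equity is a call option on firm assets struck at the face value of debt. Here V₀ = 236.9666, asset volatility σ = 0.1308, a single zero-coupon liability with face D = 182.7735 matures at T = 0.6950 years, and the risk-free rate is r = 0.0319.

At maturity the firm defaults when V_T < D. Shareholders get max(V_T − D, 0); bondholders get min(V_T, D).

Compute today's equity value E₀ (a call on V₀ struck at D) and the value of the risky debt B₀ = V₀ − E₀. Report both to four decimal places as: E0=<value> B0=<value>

d₁ = [ln(V₀/D) + (r + σ²/2)T] / (σ√T)
   = [ln(236.9666/182.7735) + (0.0319 + 0.5·0.1308²)·0.6950] / (0.1308·√0.6950)
   = [0.259672 + 0.028116] / 0.109044 = 2.639195
d₂ = d₁ − σ√T = 2.639195 − 0.109044 = 2.530151
N(d₁) = 0.995845,  N(d₂) = 0.994299,  e^(−rT) = 0.978073
E₀ = V₀·N(d₁) − D·e^(−rT)·N(d₂)
   = 236.9666·0.995845 − 182.7735·0.978073·0.994299 = 58.235142
B₀ = V₀ − E₀ = 236.9666 − 58.235142 = 178.731458

E0=58.2351 B0=178.7315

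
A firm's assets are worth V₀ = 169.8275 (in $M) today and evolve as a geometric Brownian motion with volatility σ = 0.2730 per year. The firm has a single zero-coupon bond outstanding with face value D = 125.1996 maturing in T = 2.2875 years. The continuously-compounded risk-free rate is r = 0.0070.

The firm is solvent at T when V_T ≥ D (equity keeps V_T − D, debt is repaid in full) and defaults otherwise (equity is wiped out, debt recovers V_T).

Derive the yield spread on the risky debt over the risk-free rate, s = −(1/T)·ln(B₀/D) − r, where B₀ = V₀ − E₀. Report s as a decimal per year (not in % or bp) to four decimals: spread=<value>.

spread=0.0270

d₁ = [ln(V₀/D) + (r + σ²/2)T] / (σ√T)
   = [ln(169.8275/125.1996) + (0.0070 + 0.5·0.2730²)·2.2875] / (0.2730·√2.2875)
   = [0.304874 + 0.101255] / 0.412898 = 0.983605
d₂ = d₁ − σ√T = 0.983605 − 0.412898 = 0.570707
N(d₁) = 0.837345,  N(d₂) = 0.715901,  e^(−rT) = 0.984115
E₀ = V₀·N(d₁) − D·e^(−rT)·N(d₂)
   = 169.8275·0.837345 − 125.1996·0.984115·0.715901 = 53.997522
B₀ = V₀ − E₀ = 169.8275 − 53.997522 = 115.829978
spread = −(1/T)·ln(B₀/D) − r = −(1/2.2875)·ln(115.829978/125.1996) − 0.0070 = 0.02700474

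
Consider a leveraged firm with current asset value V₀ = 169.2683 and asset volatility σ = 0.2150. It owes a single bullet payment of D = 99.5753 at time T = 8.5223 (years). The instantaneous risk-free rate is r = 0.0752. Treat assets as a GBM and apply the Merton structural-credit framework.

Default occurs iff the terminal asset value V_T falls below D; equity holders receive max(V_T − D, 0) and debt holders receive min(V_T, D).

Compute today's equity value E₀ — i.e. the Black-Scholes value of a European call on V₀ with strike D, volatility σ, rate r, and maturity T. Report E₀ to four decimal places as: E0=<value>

d₁ = [ln(V₀/D) + (r + σ²/2)T] / (σ√T)
   = [ln(169.2683/99.5753) + (0.0752 + 0.5·0.2150²)·8.5223] / (0.2150·√8.5223)
   = [0.530571 + 0.837849] / 0.627649 = 2.180230
d₂ = d₁ − σ√T = 2.180230 − 0.627649 = 1.552581
N(d₁) = 0.985380,  N(d₂) = 0.939738,  e^(−rT) = 0.526830
E₀ = V₀·N(d₁) − D·e^(−rT)·N(d₂)
   = 169.2683·0.985380 − 99.5753·0.526830·0.939738 = 117.495568

E0=117.4956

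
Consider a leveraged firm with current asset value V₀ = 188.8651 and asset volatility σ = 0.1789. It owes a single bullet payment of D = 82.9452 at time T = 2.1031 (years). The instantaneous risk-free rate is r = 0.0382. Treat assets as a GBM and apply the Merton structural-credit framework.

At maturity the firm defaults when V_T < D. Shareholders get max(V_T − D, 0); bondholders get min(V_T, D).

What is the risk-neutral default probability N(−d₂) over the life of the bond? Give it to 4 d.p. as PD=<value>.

d₁ = [ln(V₀/D) + (r + σ²/2)T] / (σ√T)
   = [ln(188.8651/82.9452) + (0.0382 + 0.5·0.1789²)·2.1031] / (0.1789·√2.1031)
   = [0.822853 + 0.113993] / 0.259442 = 3.611005
d₂ = d₁ − σ√T = 3.611005 − 0.259442 = 3.351563
risk-neutral PD = N(−d₂) = N(-3.351563) = 0.000402

PD=0.0004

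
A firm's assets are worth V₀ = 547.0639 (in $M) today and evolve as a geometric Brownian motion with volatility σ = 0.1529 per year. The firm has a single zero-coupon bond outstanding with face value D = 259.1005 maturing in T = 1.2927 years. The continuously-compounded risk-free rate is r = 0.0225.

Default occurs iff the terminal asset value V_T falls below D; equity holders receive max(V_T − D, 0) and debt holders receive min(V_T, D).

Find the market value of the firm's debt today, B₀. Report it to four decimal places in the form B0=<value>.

B0=251.6729

d₁ = [ln(V₀/D) + (r + σ²/2)T] / (σ√T)
   = [ln(547.0639/259.1005) + (0.0225 + 0.5·0.1529²)·1.2927] / (0.1529·√1.2927)
   = [0.747350 + 0.044196] / 0.173843 = 4.553232
d₂ = d₁ − σ√T = 4.553232 − 0.173843 = 4.379389
N(d₁) = 0.999997,  N(d₂) = 0.999994,  e^(−rT) = 0.971333
E₀ = V₀·N(d₁) − D·e^(−rT)·N(d₂)
   = 547.0639·0.999997 − 259.1005·0.971333·0.999994 = 295.391043
B₀ = V₀ − E₀ = 547.0639 − 295.391043 = 251.672857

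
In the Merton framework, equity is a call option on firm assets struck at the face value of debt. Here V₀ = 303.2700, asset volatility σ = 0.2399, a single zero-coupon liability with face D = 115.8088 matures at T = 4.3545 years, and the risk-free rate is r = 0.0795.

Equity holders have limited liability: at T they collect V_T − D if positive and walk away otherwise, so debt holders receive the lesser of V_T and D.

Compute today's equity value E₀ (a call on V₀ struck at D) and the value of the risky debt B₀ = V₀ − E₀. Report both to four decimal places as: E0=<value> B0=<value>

E0=221.4562 B0=81.8138

d₁ = [ln(V₀/D) + (r + σ²/2)T] / (σ√T)
   = [ln(303.2700/115.8088) + (0.0795 + 0.5·0.2399²)·4.3545] / (0.2399·√4.3545)
   = [0.962683 + 0.471488] / 0.500610 = 2.864847
d₂ = d₁ − σ√T = 2.864847 − 0.500610 = 2.364237
N(d₁) = 0.997914,  N(d₂) = 0.990966,  e^(−rT) = 0.707383
E₀ = V₀·N(d₁) − D·e^(−rT)·N(d₂)
   = 303.2700·0.997914 − 115.8088·0.707383·0.990966 = 221.456208
B₀ = V₀ − E₀ = 303.2700 − 221.456208 = 81.813792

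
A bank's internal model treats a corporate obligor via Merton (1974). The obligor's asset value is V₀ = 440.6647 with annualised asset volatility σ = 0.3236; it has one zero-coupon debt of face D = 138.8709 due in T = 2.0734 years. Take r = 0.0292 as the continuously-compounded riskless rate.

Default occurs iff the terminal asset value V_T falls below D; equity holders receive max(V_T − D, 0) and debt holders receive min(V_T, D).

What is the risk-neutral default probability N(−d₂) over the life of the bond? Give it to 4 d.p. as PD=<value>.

PD=0.0088

d₁ = [ln(V₀/D) + (r + σ²/2)T] / (σ√T)
   = [ln(440.6647/138.8709) + (0.0292 + 0.5·0.3236²)·2.0734] / (0.3236·√2.0734)
   = [1.154740 + 0.169103] / 0.465962 = 2.841099
d₂ = d₁ − σ√T = 2.841099 − 0.465962 = 2.375138
risk-neutral PD = N(−d₂) = N(-2.375138) = 0.008771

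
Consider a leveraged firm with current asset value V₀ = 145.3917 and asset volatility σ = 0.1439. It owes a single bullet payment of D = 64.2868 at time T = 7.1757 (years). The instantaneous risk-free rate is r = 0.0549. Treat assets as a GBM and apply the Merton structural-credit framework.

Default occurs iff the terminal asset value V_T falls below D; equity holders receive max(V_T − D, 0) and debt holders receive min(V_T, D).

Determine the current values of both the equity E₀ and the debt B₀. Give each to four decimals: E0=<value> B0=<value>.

E0=102.0443 B0=43.3474

d₁ = [ln(V₀/D) + (r + σ²/2)T] / (σ√T)
   = [ln(145.3917/64.2868) + (0.0549 + 0.5·0.1439²)·7.1757] / (0.1439·√7.1757)
   = [0.816077 + 0.468240] / 0.385472 = 3.331804
d₂ = d₁ − σ√T = 3.331804 − 0.385472 = 2.946332
N(d₁) = 0.999569,  N(d₂) = 0.998392,  e^(−rT) = 0.674391
E₀ = V₀·N(d₁) − D·e^(−rT)·N(d₂)
   = 145.3917·0.999569 − 64.2868·0.674391·0.998392 = 102.044273
B₀ = V₀ − E₀ = 145.3917 − 102.044273 = 43.347427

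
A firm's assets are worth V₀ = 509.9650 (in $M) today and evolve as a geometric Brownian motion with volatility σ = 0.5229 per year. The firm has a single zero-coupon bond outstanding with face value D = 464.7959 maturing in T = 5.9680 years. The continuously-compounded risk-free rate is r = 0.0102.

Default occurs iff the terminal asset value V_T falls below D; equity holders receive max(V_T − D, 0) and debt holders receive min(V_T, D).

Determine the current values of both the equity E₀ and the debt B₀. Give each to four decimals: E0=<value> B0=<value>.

E0=263.6555 B0=246.3095

d₁ = [ln(V₀/D) + (r + σ²/2)T] / (σ√T)
   = [ln(509.9650/464.7959) + (0.0102 + 0.5·0.5229²)·5.9680] / (0.5229·√5.9680)
   = [0.092744 + 0.876772] / 1.277418 = 0.758965
d₂ = d₁ − σ√T = 0.758965 − 1.277418 = -0.518453
N(d₁) = 0.776063,  N(d₂) = 0.302071,  e^(−rT) = 0.940942
E₀ = V₀·N(d₁) − D·e^(−rT)·N(d₂)
   = 509.9650·0.776063 − 464.7959·0.940942·0.302071 = 263.655489
B₀ = V₀ − E₀ = 509.9650 − 263.655489 = 246.309511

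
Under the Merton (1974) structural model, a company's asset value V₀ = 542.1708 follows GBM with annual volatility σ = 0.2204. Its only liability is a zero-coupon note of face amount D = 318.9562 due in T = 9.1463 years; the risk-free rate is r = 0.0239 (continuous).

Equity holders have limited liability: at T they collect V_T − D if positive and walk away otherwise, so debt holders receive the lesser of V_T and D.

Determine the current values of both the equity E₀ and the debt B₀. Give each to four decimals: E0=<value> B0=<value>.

d₁ = [ln(V₀/D) + (r + σ²/2)T] / (σ√T)
   = [ln(542.1708/318.9562) + (0.0239 + 0.5·0.2204²)·9.1463] / (0.2204·√9.1463)
   = [0.530527 + 0.440743] / 0.666552 = 1.457155
d₂ = d₁ − σ√T = 1.457155 − 0.666552 = 0.790602
N(d₁) = 0.927463,  N(d₂) = 0.785412,  e^(−rT) = 0.803646
E₀ = V₀·N(d₁) − D·e^(−rT)·N(d₂)
   = 542.1708·0.927463 − 318.9562·0.803646·0.785412 = 301.520503
B₀ = V₀ − E₀ = 542.1708 − 301.520503 = 240.650297

E0=301.5205 B0=240.6503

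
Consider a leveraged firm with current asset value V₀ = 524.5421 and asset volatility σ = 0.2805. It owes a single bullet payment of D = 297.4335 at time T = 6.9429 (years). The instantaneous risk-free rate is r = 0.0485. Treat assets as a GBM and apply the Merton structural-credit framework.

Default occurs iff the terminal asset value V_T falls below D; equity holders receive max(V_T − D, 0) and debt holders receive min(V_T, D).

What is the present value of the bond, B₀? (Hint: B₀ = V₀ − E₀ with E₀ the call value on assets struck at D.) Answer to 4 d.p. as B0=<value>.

B0=199.7985

d₁ = [ln(V₀/D) + (r + σ²/2)T] / (σ√T)
   = [ln(524.5421/297.4335) + (0.0485 + 0.5·0.2805²)·6.9429] / (0.2805·√6.9429)
   = [0.567335 + 0.609865] / 0.739100 = 1.592748
d₂ = d₁ − σ√T = 1.592748 − 0.739100 = 0.853648
N(d₁) = 0.944392,  N(d₂) = 0.803350,  e^(−rT) = 0.714101
E₀ = V₀·N(d₁) − D·e^(−rT)·N(d₂)
   = 524.5421·0.944392 − 297.4335·0.714101·0.803350 = 324.743571
B₀ = V₀ − E₀ = 524.5421 − 324.743571 = 199.798529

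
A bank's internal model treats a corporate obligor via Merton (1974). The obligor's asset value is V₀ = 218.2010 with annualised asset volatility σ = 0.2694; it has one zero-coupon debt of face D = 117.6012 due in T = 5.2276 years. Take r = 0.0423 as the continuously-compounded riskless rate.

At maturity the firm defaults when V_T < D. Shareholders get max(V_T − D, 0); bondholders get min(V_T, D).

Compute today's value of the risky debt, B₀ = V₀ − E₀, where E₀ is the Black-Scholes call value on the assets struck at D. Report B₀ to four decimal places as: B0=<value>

B0=90.8695

d₁ = [ln(V₀/D) + (r + σ²/2)T] / (σ√T)
   = [ln(218.2010/117.6012) + (0.0423 + 0.5·0.2694²)·5.2276] / (0.2694·√5.2276)
   = [0.618117 + 0.410828] / 0.615955 = 1.670488
d₂ = d₁ − σ√T = 1.670488 − 0.615955 = 1.054533
N(d₁) = 0.952589,  N(d₂) = 0.854181,  e^(−rT) = 0.801614
E₀ = V₀·N(d₁) − D·e^(−rT)·N(d₂)
   = 218.2010·0.952589 − 117.6012·0.801614·0.854181 = 127.331470
B₀ = V₀ − E₀ = 218.2010 − 127.331470 = 90.869530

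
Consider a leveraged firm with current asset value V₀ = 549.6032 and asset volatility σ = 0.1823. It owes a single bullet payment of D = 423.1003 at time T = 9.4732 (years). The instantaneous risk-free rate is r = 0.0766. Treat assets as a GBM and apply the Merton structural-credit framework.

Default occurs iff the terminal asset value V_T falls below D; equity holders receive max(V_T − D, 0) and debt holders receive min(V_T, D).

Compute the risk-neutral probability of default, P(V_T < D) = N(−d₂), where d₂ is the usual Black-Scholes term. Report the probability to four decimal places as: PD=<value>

PD=0.0696

d₁ = [ln(V₀/D) + (r + σ²/2)T] / (σ√T)
   = [ln(549.6032/423.1003) + (0.0766 + 0.5·0.1823²)·9.4732] / (0.1823·√9.4732)
   = [0.261587 + 0.883060] / 0.561093 = 2.040030
d₂ = d₁ − σ√T = 2.040030 − 0.561093 = 1.478937
risk-neutral PD = N(−d₂) = N(-1.478937) = 0.069579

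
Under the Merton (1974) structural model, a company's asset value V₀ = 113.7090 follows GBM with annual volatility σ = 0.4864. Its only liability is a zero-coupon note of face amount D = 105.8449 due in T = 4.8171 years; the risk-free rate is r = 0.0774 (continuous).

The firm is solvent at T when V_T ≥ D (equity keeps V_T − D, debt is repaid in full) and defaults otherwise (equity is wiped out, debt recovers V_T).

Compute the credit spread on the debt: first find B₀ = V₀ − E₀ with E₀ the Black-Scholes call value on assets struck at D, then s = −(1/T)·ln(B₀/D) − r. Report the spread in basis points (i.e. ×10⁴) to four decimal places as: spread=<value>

d₁ = [ln(V₀/D) + (r + σ²/2)T] / (σ√T)
   = [ln(113.7090/105.8449) + (0.0774 + 0.5·0.4864²)·4.8171] / (0.4864·√4.8171)
   = [0.071668 + 0.942670] / 1.067546 = 0.950159
d₂ = d₁ − σ√T = 0.950159 − 1.067546 = -0.117386
N(d₁) = 0.828984,  N(d₂) = 0.453277,  e^(−rT) = 0.688773
E₀ = V₀·N(d₁) − D·e^(−rT)·N(d₂)
   = 113.7090·0.828984 − 105.8449·0.688773·0.453277 = 61.217678
B₀ = V₀ − E₀ = 113.7090 − 61.217678 = 52.491322
spread = −(1/T)·ln(B₀/D) − r = −(1/4.8171)·ln(52.491322/105.8449) − 0.0774 = 0.06819111
in basis points: 0.06819111 × 10⁴ = 681.9111 bp

spread=681.9111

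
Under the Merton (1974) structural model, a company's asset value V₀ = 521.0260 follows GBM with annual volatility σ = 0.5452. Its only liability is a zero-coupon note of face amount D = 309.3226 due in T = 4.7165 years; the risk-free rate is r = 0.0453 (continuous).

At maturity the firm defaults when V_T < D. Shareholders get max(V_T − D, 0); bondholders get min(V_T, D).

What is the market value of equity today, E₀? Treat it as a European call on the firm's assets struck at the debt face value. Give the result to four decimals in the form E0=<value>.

E0=334.5824

d₁ = [ln(V₀/D) + (r + σ²/2)T] / (σ√T)
   = [ln(521.0260/309.3226) + (0.0453 + 0.5·0.5452²)·4.7165] / (0.5452·√4.7165)
   = [0.521415 + 0.914631] / 1.184038 = 1.212837
d₂ = d₁ − σ√T = 1.212837 − 1.184038 = 0.028799
N(d₁) = 0.887404,  N(d₂) = 0.511488,  e^(−rT) = 0.807625
E₀ = V₀·N(d₁) − D·e^(−rT)·N(d₂)
   = 521.0260·0.887404 − 309.3226·0.807625·0.511488 = 334.582440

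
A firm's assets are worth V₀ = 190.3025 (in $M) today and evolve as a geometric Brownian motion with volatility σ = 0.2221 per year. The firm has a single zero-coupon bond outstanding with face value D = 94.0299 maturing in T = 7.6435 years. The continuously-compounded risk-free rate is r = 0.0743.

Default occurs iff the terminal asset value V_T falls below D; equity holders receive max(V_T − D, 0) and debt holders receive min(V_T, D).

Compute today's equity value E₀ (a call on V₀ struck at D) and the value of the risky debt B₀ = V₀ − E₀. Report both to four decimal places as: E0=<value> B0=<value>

d₁ = [ln(V₀/D) + (r + σ²/2)T] / (σ√T)
   = [ln(190.3025/94.0299) + (0.0743 + 0.5·0.2221²)·7.6435] / (0.2221·√7.6435)
   = [0.705002 + 0.756433] / 0.614037 = 2.380043
d₂ = d₁ − σ√T = 2.380043 − 0.614037 = 1.766006
N(d₁) = 0.991345,  N(d₂) = 0.961303,  e^(−rT) = 0.566707
E₀ = V₀·N(d₁) − D·e^(−rT)·N(d₂)
   = 190.3025·0.991345 − 94.0299·0.566707·0.961303 = 137.430015
B₀ = V₀ − E₀ = 190.3025 − 137.430015 = 52.872485

E0=137.4300 B0=52.8725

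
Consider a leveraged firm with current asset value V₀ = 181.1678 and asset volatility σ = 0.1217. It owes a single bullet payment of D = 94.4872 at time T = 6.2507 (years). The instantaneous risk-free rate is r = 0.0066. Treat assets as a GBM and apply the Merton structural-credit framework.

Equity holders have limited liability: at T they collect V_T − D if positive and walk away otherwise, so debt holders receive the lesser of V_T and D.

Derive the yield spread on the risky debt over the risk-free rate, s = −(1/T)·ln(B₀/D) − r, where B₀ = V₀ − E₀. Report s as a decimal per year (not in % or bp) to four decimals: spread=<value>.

d₁ = [ln(V₀/D) + (r + σ²/2)T] / (σ√T)
   = [ln(181.1678/94.4872) + (0.0066 + 0.5·0.1217²)·6.2507] / (0.1217·√6.2507)
   = [0.650959 + 0.087544] / 0.304267 = 2.427155
d₂ = d₁ − σ√T = 2.427155 − 0.304267 = 2.122888
N(d₁) = 0.992391,  N(d₂) = 0.983118,  e^(−rT) = 0.959585
E₀ = V₀·N(d₁) − D·e^(−rT)·N(d₂)
   = 181.1678·0.992391 − 94.4872·0.959585·0.983118 = 90.651469
B₀ = V₀ − E₀ = 181.1678 − 90.651469 = 90.516331
spread = −(1/T)·ln(B₀/D) − r = −(1/6.2507)·ln(90.516331/94.4872) − 0.0066 = 0.00026869

spread=0.0003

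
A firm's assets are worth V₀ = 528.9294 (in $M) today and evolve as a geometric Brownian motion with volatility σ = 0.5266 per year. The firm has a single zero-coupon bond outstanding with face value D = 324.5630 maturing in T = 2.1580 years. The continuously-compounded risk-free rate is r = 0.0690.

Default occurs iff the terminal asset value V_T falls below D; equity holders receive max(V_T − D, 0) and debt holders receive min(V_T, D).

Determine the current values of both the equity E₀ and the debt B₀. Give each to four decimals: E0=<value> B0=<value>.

d₁ = [ln(V₀/D) + (r + σ²/2)T] / (σ√T)
   = [ln(528.9294/324.5630) + (0.0690 + 0.5·0.5266²)·2.1580] / (0.5266·√2.1580)
   = [0.488375 + 0.448117] / 0.773582 = 1.210591
d₂ = d₁ − σ√T = 1.210591 − 0.773582 = 0.437009
N(d₁) = 0.886974,  N(d₂) = 0.668948,  e^(−rT) = 0.861654
E₀ = V₀·N(d₁) − D·e^(−rT)·N(d₂)
   = 528.9294·0.886974 − 324.5630·0.861654·0.668948 = 282.068154
B₀ = V₀ − E₀ = 528.9294 − 282.068154 = 246.861246

E0=282.0682 B0=246.8612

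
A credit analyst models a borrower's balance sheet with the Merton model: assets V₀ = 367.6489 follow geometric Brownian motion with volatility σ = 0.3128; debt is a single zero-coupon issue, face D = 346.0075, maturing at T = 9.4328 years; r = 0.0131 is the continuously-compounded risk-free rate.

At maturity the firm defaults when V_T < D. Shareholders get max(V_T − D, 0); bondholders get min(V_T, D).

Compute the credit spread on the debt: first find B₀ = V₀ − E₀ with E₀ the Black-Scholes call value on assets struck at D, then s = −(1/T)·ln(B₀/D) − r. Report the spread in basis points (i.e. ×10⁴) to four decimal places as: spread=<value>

d₁ = [ln(V₀/D) + (r + σ²/2)T] / (σ√T)
   = [ln(367.6489/346.0075) + (0.0131 + 0.5·0.3128²)·9.4328] / (0.3128·√9.4328)
   = [0.060668 + 0.585040] / 0.960698 = 0.672124
d₂ = d₁ − σ√T = 0.672124 − 0.960698 = -0.288574
N(d₁) = 0.749248,  N(d₂) = 0.386454,  e^(−rT) = 0.883760
E₀ = V₀·N(d₁) − D·e^(−rT)·N(d₂)
   = 367.6489·0.749248 − 346.0075·0.883760·0.386454 = 157.287356
B₀ = V₀ − E₀ = 367.6489 − 157.287356 = 210.361544
spread = −(1/T)·ln(B₀/D) − r = −(1/9.4328)·ln(210.361544/346.0075) − 0.0131 = 0.03965557
in basis points: 0.03965557 × 10⁴ = 396.5557 bp

spread=396.5557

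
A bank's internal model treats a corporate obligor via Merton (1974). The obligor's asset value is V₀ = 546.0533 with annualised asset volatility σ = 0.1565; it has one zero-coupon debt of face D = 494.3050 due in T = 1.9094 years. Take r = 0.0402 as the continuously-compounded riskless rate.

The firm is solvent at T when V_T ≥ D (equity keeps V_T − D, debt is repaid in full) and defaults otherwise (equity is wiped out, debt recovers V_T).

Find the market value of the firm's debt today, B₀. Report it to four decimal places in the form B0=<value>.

d₁ = [ln(V₀/D) + (r + σ²/2)T] / (σ√T)
   = [ln(546.0533/494.3050) + (0.0402 + 0.5·0.1565²)·1.9094] / (0.1565·√1.9094)
   = [0.099564 + 0.100141] / 0.216253 = 0.923475
d₂ = d₁ − σ√T = 0.923475 − 0.216253 = 0.707221
N(d₁) = 0.822120,  N(d₂) = 0.760286,  e^(−rT) = 0.926114
E₀ = V₀·N(d₁) − D·e^(−rT)·N(d₂)
   = 546.0533·0.822120 − 494.3050·0.926114·0.760286 = 100.875722
B₀ = V₀ − E₀ = 546.0533 − 100.875722 = 445.177578

B0=445.1776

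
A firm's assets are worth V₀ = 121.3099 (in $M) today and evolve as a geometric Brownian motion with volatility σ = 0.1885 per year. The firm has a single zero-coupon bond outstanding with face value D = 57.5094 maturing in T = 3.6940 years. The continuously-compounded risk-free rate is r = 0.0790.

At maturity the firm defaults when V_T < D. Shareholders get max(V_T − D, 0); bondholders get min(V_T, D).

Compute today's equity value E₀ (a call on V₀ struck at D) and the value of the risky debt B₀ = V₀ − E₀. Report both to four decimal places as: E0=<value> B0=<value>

d₁ = [ln(V₀/D) + (r + σ²/2)T] / (σ√T)
   = [ln(121.3099/57.5094) + (0.0790 + 0.5·0.1885²)·3.6940] / (0.1885·√3.6940)
   = [0.746400 + 0.357454] / 0.362293 = 3.046856
d₂ = d₁ − σ√T = 3.046856 − 0.362293 = 2.684563
N(d₁) = 0.998844,  N(d₂) = 0.996369,  e^(−rT) = 0.746898
E₀ = V₀·N(d₁) − D·e^(−rT)·N(d₂)
   = 121.3099·0.998844 − 57.5094·0.746898·0.996369 = 78.371927
B₀ = V₀ − E₀ = 121.3099 − 78.371927 = 42.937973

E0=78.3719 B0=42.9380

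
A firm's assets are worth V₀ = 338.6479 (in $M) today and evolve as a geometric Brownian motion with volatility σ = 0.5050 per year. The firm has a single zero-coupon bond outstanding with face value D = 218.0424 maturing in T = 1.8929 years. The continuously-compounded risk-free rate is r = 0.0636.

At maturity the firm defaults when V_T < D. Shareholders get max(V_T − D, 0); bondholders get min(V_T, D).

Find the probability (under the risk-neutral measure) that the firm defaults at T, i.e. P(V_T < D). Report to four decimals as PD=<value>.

PD=0.3229

d₁ = [ln(V₀/D) + (r + σ²/2)T] / (σ√T)
   = [ln(338.6479/218.0424) + (0.0636 + 0.5·0.5050²)·1.8929] / (0.5050·√1.8929)
   = [0.440271 + 0.361757] / 0.694793 = 1.154342
d₂ = d₁ − σ√T = 1.154342 − 0.694793 = 0.459549
risk-neutral PD = N(−d₂) = N(-0.459549) = 0.322920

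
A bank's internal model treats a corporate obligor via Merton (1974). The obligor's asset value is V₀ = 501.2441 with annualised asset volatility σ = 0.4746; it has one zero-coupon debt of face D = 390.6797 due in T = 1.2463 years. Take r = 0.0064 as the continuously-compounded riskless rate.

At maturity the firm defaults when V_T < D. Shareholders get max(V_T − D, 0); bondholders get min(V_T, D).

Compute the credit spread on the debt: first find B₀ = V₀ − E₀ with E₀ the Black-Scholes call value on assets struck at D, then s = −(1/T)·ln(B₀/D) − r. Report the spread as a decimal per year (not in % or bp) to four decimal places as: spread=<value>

spread=0.1024

d₁ = [ln(V₀/D) + (r + σ²/2)T] / (σ√T)
   = [ln(501.2441/390.6797) + (0.0064 + 0.5·0.4746²)·1.2463] / (0.4746·√1.2463)
   = [0.249205 + 0.148338] / 0.529833 = 0.750318
d₂ = d₁ − σ√T = 0.750318 − 0.529833 = 0.220484
N(d₁) = 0.773468,  N(d₂) = 0.587253,  e^(−rT) = 0.992055
E₀ = V₀·N(d₁) − D·e^(−rT)·N(d₂)
   = 501.2441·0.773468 − 390.6797·0.992055·0.587253 = 160.091255
B₀ = V₀ − E₀ = 501.2441 − 160.091255 = 341.152845
spread = −(1/T)·ln(B₀/D) − r = −(1/1.2463)·ln(341.152845/390.6797) − 0.0064 = 0.10236790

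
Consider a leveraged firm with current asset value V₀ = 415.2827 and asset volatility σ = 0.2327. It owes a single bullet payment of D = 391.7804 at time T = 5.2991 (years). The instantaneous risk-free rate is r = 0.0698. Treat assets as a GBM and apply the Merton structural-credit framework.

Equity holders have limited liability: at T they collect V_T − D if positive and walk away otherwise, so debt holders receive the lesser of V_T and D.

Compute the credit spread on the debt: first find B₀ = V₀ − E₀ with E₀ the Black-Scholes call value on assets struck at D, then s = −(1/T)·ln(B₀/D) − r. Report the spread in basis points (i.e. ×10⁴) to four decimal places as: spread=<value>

spread=153.6588

d₁ = [ln(V₀/D) + (r + σ²/2)T] / (σ√T)
   = [ln(415.2827/391.7804) + (0.0698 + 0.5·0.2327²)·5.2991] / (0.2327·√5.2991)
   = [0.058258 + 0.513348] / 0.535670 = 1.067087
d₂ = d₁ − σ√T = 1.067087 − 0.535670 = 0.531416
N(d₁) = 0.857034,  N(d₂) = 0.702435,  e^(−rT) = 0.690819
E₀ = V₀·N(d₁) − D·e^(−rT)·N(d₂)
   = 415.2827·0.857034 − 391.7804·0.690819·0.702435 = 165.797652
B₀ = V₀ − E₀ = 415.2827 − 165.797652 = 249.485048
spread = −(1/T)·ln(B₀/D) − r = −(1/5.2991)·ln(249.485048/391.7804) − 0.0698 = 0.01536588
in basis points: 0.01536588 × 10⁴ = 153.6588 bp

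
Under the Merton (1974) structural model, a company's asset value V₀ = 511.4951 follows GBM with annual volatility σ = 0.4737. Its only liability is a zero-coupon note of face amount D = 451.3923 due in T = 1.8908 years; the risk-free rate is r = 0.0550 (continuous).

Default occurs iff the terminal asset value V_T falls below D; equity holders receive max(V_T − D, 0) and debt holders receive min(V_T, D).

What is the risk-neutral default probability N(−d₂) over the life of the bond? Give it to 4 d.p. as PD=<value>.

PD=0.4897

d₁ = [ln(V₀/D) + (r + σ²/2)T] / (σ√T)
   = [ln(511.4951/451.3923) + (0.0550 + 0.5·0.4737²)·1.8908] / (0.4737·√1.8908)
   = [0.125001 + 0.316134] / 0.651368 = 0.677244
d₂ = d₁ − σ√T = 0.677244 − 0.651368 = 0.025877
risk-neutral PD = N(−d₂) = N(-0.025877) = 0.489678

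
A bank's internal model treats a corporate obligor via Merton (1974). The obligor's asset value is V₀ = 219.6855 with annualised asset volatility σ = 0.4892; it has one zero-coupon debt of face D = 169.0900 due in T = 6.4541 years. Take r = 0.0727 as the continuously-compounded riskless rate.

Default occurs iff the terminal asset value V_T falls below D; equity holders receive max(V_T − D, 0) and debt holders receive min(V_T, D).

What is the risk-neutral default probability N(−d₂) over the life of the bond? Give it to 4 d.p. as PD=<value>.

PD=0.5133

d₁ = [ln(V₀/D) + (r + σ²/2)T] / (σ√T)
   = [ln(219.6855/169.0900) + (0.0727 + 0.5·0.4892²)·6.4541] / (0.4892·√6.4541)
   = [0.261766 + 1.241500] / 1.242809 = 1.209571
d₂ = d₁ − σ√T = 1.209571 − 1.242809 = -0.033237
risk-neutral PD = N(−d₂) = N(0.033237) = 0.513257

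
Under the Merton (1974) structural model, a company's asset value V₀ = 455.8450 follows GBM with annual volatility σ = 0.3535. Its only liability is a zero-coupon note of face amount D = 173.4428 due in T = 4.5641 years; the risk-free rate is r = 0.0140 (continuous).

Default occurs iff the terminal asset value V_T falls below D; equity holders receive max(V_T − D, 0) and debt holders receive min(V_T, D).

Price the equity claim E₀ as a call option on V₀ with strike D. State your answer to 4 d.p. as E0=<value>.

E0=300.8983

d₁ = [ln(V₀/D) + (r + σ²/2)T] / (σ√T)
   = [ln(455.8450/173.4428) + (0.0140 + 0.5·0.3535²)·4.5641] / (0.3535·√4.5641)
   = [0.966305 + 0.349068] / 0.755209 = 1.741734
d₂ = d₁ − σ√T = 1.741734 − 0.755209 = 0.986525
N(d₁) = 0.959222,  N(d₂) = 0.838062,  e^(−rT) = 0.938101
E₀ = V₀·N(d₁) − D·e^(−rT)·N(d₂)
   = 455.8450·0.959222 − 173.4428·0.938101·0.838062 = 300.898257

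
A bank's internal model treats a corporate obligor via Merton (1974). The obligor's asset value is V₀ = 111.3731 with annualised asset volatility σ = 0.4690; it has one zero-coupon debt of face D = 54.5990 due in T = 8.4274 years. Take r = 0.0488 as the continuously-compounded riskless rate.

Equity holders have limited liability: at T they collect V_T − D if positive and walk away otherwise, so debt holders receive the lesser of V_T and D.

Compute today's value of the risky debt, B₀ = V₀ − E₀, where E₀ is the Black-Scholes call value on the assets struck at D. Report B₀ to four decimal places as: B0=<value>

B0=27.5278

d₁ = [ln(V₀/D) + (r + σ²/2)T] / (σ√T)
   = [ln(111.3731/54.5990) + (0.0488 + 0.5·0.4690²)·8.4274] / (0.4690·√8.4274)
   = [0.712870 + 1.338107] / 1.361506 = 1.506403
d₂ = d₁ − σ√T = 1.506403 − 1.361506 = 0.144897
N(d₁) = 0.934018,  N(d₂) = 0.557604,  e^(−rT) = 0.662816
E₀ = V₀·N(d₁) − D·e^(−rT)·N(d₂)
   = 111.3731·0.934018 − 54.5990·0.662816·0.557604 = 83.845305
B₀ = V₀ − E₀ = 111.3731 − 83.845305 = 27.527795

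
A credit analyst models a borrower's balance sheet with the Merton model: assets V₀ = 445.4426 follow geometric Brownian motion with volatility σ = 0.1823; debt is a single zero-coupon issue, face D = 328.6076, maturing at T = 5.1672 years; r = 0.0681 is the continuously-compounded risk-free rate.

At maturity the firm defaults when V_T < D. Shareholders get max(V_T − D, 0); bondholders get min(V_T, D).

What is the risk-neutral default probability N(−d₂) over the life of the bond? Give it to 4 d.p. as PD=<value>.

d₁ = [ln(V₀/D) + (r + σ²/2)T] / (σ√T)
   = [ln(445.4426/328.6076) + (0.0681 + 0.5·0.1823²)·5.1672] / (0.1823·√5.1672)
   = [0.304204 + 0.437748] / 0.414395 = 1.790447
d₂ = d₁ − σ√T = 1.790447 − 0.414395 = 1.376052
risk-neutral PD = N(−d₂) = N(-1.376052) = 0.084403

PD=0.0844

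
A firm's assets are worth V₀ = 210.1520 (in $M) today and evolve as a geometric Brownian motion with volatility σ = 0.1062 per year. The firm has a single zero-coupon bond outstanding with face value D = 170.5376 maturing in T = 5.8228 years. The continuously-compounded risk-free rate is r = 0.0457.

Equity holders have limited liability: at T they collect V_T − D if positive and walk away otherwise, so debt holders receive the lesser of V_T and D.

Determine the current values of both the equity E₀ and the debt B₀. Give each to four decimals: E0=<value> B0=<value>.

E0=79.9847 B0=130.1673

d₁ = [ln(V₀/D) + (r + σ²/2)T] / (σ√T)
   = [ln(210.1520/170.5376) + (0.0457 + 0.5·0.1062²)·5.8228] / (0.1062·√5.8228)
   = [0.208875 + 0.298938] / 0.256266 = 1.981589
d₂ = d₁ − σ√T = 1.981589 − 0.256266 = 1.725323
N(d₁) = 0.976237,  N(d₂) = 0.957765,  e^(−rT) = 0.766361
E₀ = V₀·N(d₁) − D·e^(−rT)·N(d₂)
   = 210.1520·0.976237 − 170.5376·0.766361·0.957765 = 79.984656
B₀ = V₀ − E₀ = 210.1520 − 79.984656 = 130.167344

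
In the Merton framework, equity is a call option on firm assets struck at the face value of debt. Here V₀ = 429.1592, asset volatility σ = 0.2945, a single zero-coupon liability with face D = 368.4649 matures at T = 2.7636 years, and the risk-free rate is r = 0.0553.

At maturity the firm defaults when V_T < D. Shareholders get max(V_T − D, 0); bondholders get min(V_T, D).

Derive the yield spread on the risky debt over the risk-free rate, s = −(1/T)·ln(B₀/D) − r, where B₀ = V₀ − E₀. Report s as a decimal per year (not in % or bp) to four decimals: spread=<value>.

spread=0.0345

d₁ = [ln(V₀/D) + (r + σ²/2)T] / (σ√T)
   = [ln(429.1592/368.4649) + (0.0553 + 0.5·0.2945²)·2.7636] / (0.2945·√2.7636)
   = [0.152482 + 0.272671] / 0.489579 = 0.868406
d₂ = d₁ − σ√T = 0.868406 − 0.489579 = 0.378827
N(d₁) = 0.807414,  N(d₂) = 0.647592,  e^(−rT) = 0.858278
E₀ = V₀·N(d₁) − D·e^(−rT)·N(d₂)
   = 429.1592·0.807414 − 368.4649·0.858278·0.647592 = 141.711223
B₀ = V₀ − E₀ = 429.1592 − 141.711223 = 287.447977
spread = −(1/T)·ln(B₀/D) − r = −(1/2.7636)·ln(287.447977/368.4649) − 0.0553 = 0.03454787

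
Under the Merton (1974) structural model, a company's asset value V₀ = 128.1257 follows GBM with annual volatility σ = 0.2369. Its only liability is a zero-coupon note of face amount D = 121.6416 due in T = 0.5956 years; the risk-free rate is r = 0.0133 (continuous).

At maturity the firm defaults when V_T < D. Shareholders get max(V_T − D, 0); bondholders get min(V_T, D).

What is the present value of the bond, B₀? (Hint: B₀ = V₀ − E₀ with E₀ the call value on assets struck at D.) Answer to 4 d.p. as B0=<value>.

B0=114.8629

d₁ = [ln(V₀/D) + (r + σ²/2)T] / (σ√T)
   = [ln(128.1257/121.6416) + (0.0133 + 0.5·0.2369²)·0.5956] / (0.2369·√0.5956)
   = [0.051933 + 0.024634] / 0.182828 = 0.418794
d₂ = d₁ − σ√T = 0.418794 − 0.182828 = 0.235967
N(d₁) = 0.662317,  N(d₂) = 0.593271,  e^(−rT) = 0.992110
E₀ = V₀·N(d₁) − D·e^(−rT)·N(d₂)
   = 128.1257·0.662317 − 121.6416·0.992110·0.593271 = 13.262816
B₀ = V₀ − E₀ = 128.1257 − 13.262816 = 114.862884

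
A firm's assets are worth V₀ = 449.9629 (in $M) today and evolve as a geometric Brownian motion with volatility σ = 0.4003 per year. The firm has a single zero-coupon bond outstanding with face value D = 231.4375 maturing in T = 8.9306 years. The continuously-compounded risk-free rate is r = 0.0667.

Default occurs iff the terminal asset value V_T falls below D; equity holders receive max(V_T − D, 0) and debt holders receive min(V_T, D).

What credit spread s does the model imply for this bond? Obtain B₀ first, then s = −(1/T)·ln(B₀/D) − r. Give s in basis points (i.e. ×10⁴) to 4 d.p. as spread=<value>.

d₁ = [ln(V₀/D) + (r + σ²/2)T] / (σ√T)
   = [ln(449.9629/231.4375) + (0.0667 + 0.5·0.4003²)·8.9306] / (0.4003·√8.9306)
   = [0.664855 + 1.311191] / 1.196261 = 1.651852
d₂ = d₁ − σ√T = 1.651852 − 1.196261 = 0.455591
N(d₁) = 0.950718,  N(d₂) = 0.675658,  e^(−rT) = 0.551193
E₀ = V₀·N(d₁) − D·e^(−rT)·N(d₂)
   = 449.9629·0.950718 − 231.4375·0.551193·0.675658 = 341.596252
B₀ = V₀ − E₀ = 449.9629 − 341.596252 = 108.366648
spread = −(1/T)·ln(B₀/D) − r = −(1/8.9306)·ln(108.366648/231.4375) − 0.0667 = 0.01826512
in basis points: 0.01826512 × 10⁴ = 182.6512 bp

spread=182.6512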